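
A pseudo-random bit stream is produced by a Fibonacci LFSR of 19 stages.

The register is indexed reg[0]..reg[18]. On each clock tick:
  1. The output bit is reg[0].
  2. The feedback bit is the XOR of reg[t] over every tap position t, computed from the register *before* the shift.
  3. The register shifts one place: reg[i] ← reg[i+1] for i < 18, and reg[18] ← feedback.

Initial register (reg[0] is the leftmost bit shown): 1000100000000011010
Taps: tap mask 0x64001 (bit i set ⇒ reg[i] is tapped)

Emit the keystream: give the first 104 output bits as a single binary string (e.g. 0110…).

10001000000000110101010011101001100001010100010000011011001011001000010001101000101010100111111001011111

tick  register→output (feedback)
  0  1000100000000011010→1 (1)
  1  0001000000000110101→0 (0)
  2  0010000000001101010→0 (1)
  3  0100000000011010101→0 (0)
  4  1000000000110101010→1 (0)
  5  0000000001101010100→0 (1)
  6  0000000011010101001→0 (1)
  7  0000000110101010011→0 (1)
  8  0000001101010100111→0 (0)
  9  0000011010101001110→0 (1)
 10  0000110101010011101→0 (0)
 11  0001101010100111010→0 (0)
 12  0011010101001110100→0 (1)
 13  0110101010011101001→0 (1)
 14  1101010100111010011→1 (0)
 15  1010101001110100110→1 (0)
 16  0101010011101001100→0 (0)
 17  1010100111010011000→1 (0)
 18  0101001110100110000→0 (1)
 19  1010011101001100001→1 (0)
 20  0100111010011000010→0 (1)
 21  1001110100110000101→1 (0)
 22  0011101001100001010→0 (1)
 23  0111010011000010101→0 (0)
 24  1110100110000101010→1 (0)
 25  1101001100001010100→1 (0)
 26  1010011000010101000→1 (1)
 27  0100110000101010001→0 (0)
 28  1001100001010100010→1 (0)
 29  0011000010101000100→0 (0)
 30  0110000101010001000→0 (0)
 31  1100001010100010000→1 (0)
 32  1000010101000100000→1 (1)
 33  0000101010001000001→0 (1)
 34  0001010100010000011→0 (0)
 35  0010101000100000110→0 (1)
 36  0101010001000001101→0 (1)
 37  1010100010000011011→1 (0)
 38  0101000100000110110→0 (0)
 39  1010001000001101100→1 (1)
 40  0100010000011011001→0 (0)
 41  1000100000110110010→1 (1)
 42  0001000001101100101→0 (1)
 43  0010000011011001011→0 (0)
 44  0100000110110010110→0 (0)
 45  1000001101100101100→1 (1)
 46  0000011011001011001→0 (0)
 47  0000110110010110010→0 (0)
 48  0001101100101100100→0 (0)
 49  0011011001011001000→0 (0)
 50  0110110010110010000→0 (1)
 51  1101100101100100001→1 (0)
 52  1011001011001000010→1 (0)
 53  0110010110010000100→0 (0)
 54  1100101100100001000→1 (1)
 55  1001011001000010001→1 (1)
 56  0010110010000100011→0 (0)
 57  0101100100001000110→0 (1)
 58  1011001000010001101→1 (0)
 59  0110010000100011010→0 (0)
 60  1100100001000110100→1 (0)
 61  1001000010001101000→1 (1)
 62  0010000100011010001→0 (0)
 63  0100001000110100010→0 (1)
 64  1000010001101000101→1 (0)
 65  0000100011010001010→0 (1)
 66  0001000110100010101→0 (0)
 67  0010001101000101010→0 (1)
 68  0100011010001010101→0 (0)
 69  1000110100010101010→1 (0)
 70  0001101000101010100→0 (1)
 71  0011010001010101001→0 (1)
 72  0110100010101010011→0 (1)
 73  1101000101010100111→1 (1)
 74  1010001010101001111→1 (1)
 75  0100010101010011111→0 (1)
 76  1000101010100111111→1 (0)
 77  0001010101001111110→0 (0)
 78  0010101010011111100→0 (1)
 79  0101010100111111001→0 (0)
 80  1010101001111110010→1 (1)
 81  0101010011111100101→0 (1)
 82  1010100111111001011→1 (1)
 83  0101001111110010111→0 (1)
 84  1010011111100101111→1 (1)
 85  0100111111001011111→0 (1)
 86  1001111110010111111→1 (0)
 87  0011111100101111110→0 (0)
 88  0111111001011111100→0 (1)
 89  1111110010111111001→1 (1)
 90  1111100101111110011→1 (0)
 91  1111001011111100110→1 (0)
 92  1110010111111001100→1 (1)
 93  1100101111110011001→1 (1)
 94  1001011111100110011→1 (0)
 95  0010111111001100110→0 (1)
 96  0101111110011001101→0 (1)
 97  1011111100110011011→1 (0)
 98  0111111001100110110→0 (0)
 99  1111110011001101100→1 (1)
100  1111100110011011001→1 (1)
101  1111001100110110011→1 (0)
102  1110011001101100110→1 (0)
103  1100110011011001100→1 (1)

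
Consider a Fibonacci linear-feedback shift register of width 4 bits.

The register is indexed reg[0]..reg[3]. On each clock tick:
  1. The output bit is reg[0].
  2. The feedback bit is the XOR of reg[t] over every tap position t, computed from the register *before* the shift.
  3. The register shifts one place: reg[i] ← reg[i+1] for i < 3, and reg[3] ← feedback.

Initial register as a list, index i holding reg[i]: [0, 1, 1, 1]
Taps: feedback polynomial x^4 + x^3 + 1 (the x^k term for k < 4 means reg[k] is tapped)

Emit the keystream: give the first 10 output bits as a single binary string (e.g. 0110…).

0111101011

step | reg (before) | out | fb
   0 | 0111 | 0 | 1
   1 | 1111 | 1 | 0
   2 | 1110 | 1 | 1
   3 | 1101 | 1 | 0
   4 | 1010 | 1 | 1
   5 | 0101 | 0 | 1
   6 | 1011 | 1 | 0
   7 | 0110 | 0 | 0
   8 | 1100 | 1 | 1
   9 | 1001 | 1 | 0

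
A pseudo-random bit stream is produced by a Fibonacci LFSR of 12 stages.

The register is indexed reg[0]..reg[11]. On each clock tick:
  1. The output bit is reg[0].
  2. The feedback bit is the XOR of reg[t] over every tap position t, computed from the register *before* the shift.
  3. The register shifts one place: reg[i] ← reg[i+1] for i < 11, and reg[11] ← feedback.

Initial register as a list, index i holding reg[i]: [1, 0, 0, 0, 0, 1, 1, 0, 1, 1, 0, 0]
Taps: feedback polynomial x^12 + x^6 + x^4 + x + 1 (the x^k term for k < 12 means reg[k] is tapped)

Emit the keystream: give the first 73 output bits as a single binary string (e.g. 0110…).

1000011011000101011001000000111011110100000101011000000001101001110001010

step | reg (before) | out | fb
   0 | 100001101100 | 1 | 0
   1 | 000011011000 | 0 | 1
   2 | 000110110001 | 0 | 0
   3 | 001101100010 | 0 | 1
   4 | 011011000101 | 0 | 0
   5 | 110110001010 | 1 | 1
   6 | 101100010101 | 1 | 1
   7 | 011000101011 | 0 | 0
   8 | 110001010110 | 1 | 0
   9 | 100010101100 | 1 | 1
  10 | 000101011001 | 0 | 0
  11 | 001010110010 | 0 | 0
  12 | 010101100100 | 0 | 0
  13 | 101011001000 | 1 | 0
  14 | 010110010000 | 0 | 0
  15 | 101100100000 | 1 | 0
  16 | 011001000000 | 0 | 1
  17 | 110010000001 | 1 | 1
  18 | 100100000011 | 1 | 1
  19 | 001000000111 | 0 | 0
  20 | 010000001110 | 0 | 1
  21 | 100000011101 | 1 | 1
  22 | 000000111011 | 0 | 1
  23 | 000001110111 | 0 | 1
  24 | 000011101111 | 0 | 0
  25 | 000111011110 | 0 | 1
  26 | 001110111101 | 0 | 0
  27 | 011101111010 | 0 | 0
  28 | 111011110100 | 1 | 0
  29 | 110111101000 | 1 | 0
  30 | 101111010000 | 1 | 0
  31 | 011110100000 | 0 | 1
  32 | 111101000001 | 1 | 0
  33 | 111010000010 | 1 | 1
  34 | 110100000101 | 1 | 0
  35 | 101000001010 | 1 | 1
  36 | 010000010101 | 0 | 1
  37 | 100000101011 | 1 | 0
  38 | 000001010110 | 0 | 0
  39 | 000010101100 | 0 | 0
  40 | 000101011000 | 0 | 0
  41 | 001010110000 | 0 | 0
  42 | 010101100000 | 0 | 0
  43 | 101011000000 | 1 | 0
  44 | 010110000000 | 0 | 0
  45 | 101100000000 | 1 | 1
  46 | 011000000001 | 0 | 1
  47 | 110000000011 | 1 | 0
  48 | 100000000110 | 1 | 1
  49 | 000000001101 | 0 | 0
  50 | 000000011010 | 0 | 0
  51 | 000000110100 | 0 | 1
  52 | 000001101001 | 0 | 1
  53 | 000011010011 | 0 | 1
  54 | 000110100111 | 0 | 0
  55 | 001101001110 | 0 | 0
  56 | 011010011100 | 0 | 0
  57 | 110100111000 | 1 | 1
  58 | 101001110001 | 1 | 0
  59 | 010011100010 | 0 | 1
  60 | 100111000101 | 1 | 0
  61 | 001110001010 | 0 | 1
  62 | 011100010101 | 0 | 1
  63 | 111000101011 | 1 | 1
  64 | 110001010111 | 1 | 0
  65 | 100010101110 | 1 | 1
  66 | 000101011101 | 0 | 0
  67 | 001010111010 | 0 | 0
  68 | 010101110100 | 0 | 0
  69 | 101011101000 | 1 | 1
  70 | 010111010001 | 0 | 0
  71 | 101110100010 | 1 | 1
  72 | 011101000101 | 0 | 1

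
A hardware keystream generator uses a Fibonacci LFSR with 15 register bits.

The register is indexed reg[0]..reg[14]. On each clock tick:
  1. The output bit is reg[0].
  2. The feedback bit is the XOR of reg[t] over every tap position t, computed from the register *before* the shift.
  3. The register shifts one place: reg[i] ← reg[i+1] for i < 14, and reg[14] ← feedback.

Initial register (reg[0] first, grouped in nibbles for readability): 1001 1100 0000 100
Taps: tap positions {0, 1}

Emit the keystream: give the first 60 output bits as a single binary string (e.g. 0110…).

step | reg (before) | out | fb
   0 | 100111000000100 | 1 | 1
   1 | 001110000001001 | 0 | 0
   2 | 011100000010010 | 0 | 1
   3 | 111000000100101 | 1 | 0
   4 | 110000001001010 | 1 | 0
   5 | 100000010010100 | 1 | 1
   6 | 000000100101001 | 0 | 0
   7 | 000001001010010 | 0 | 0
   8 | 000010010100100 | 0 | 0
   9 | 000100101001000 | 0 | 0
  10 | 001001010010000 | 0 | 0
  11 | 010010100100000 | 0 | 1
  12 | 100101001000001 | 1 | 1
  13 | 001010010000011 | 0 | 0
  14 | 010100100000110 | 0 | 1
  15 | 101001000001101 | 1 | 1
  16 | 010010000011011 | 0 | 1
  17 | 100100000110111 | 1 | 1
  18 | 001000001101111 | 0 | 0
  19 | 010000011011110 | 0 | 1
  20 | 100000110111101 | 1 | 1
  21 | 000001101111011 | 0 | 0
  22 | 000011011110110 | 0 | 0
  23 | 000110111101100 | 0 | 0
  24 | 001101111011000 | 0 | 0
  25 | 011011110110000 | 0 | 1
  26 | 110111101100001 | 1 | 0
  27 | 101111011000010 | 1 | 1
  28 | 011110110000101 | 0 | 1
  29 | 111101100001011 | 1 | 0
  30 | 111011000010110 | 1 | 0
  31 | 110110000101100 | 1 | 0
  32 | 101100001011000 | 1 | 1
  33 | 011000010110001 | 0 | 1
  34 | 110000101100011 | 1 | 0
  35 | 100001011000110 | 1 | 1
  36 | 000010110001101 | 0 | 0
  37 | 000101100011010 | 0 | 0
  38 | 001011000110100 | 0 | 0
  39 | 010110001101000 | 0 | 1
  40 | 101100011010001 | 1 | 1
  41 | 011000110100011 | 0 | 1
  42 | 110001101000111 | 1 | 0
  43 | 100011010001110 | 1 | 1
  44 | 000110100011101 | 0 | 0
  45 | 001101000111010 | 0 | 0
  46 | 011010001110100 | 0 | 1
  47 | 110100011101001 | 1 | 0
  48 | 101000111010010 | 1 | 1
  49 | 010001110100101 | 0 | 1
  50 | 100011101001011 | 1 | 1
  51 | 000111010010111 | 0 | 0
  52 | 001110100101110 | 0 | 0
  53 | 011101001011100 | 0 | 1
  54 | 111010010111001 | 1 | 0
  55 | 110100101110010 | 1 | 0
  56 | 101001011100100 | 1 | 1
  57 | 010010111001001 | 0 | 1
  58 | 100101110010011 | 1 | 1
  59 | 001011100100111 | 0 | 0

100111000000100101001000001101111011000010110001101000111010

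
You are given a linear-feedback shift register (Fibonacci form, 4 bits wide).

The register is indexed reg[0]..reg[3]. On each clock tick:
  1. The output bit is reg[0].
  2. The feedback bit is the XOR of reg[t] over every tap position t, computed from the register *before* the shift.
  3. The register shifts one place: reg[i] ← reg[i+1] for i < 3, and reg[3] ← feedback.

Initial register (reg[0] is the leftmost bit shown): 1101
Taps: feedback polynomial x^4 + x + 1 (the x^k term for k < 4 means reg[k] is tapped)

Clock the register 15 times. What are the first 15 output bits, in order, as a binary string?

110101111000100

k : reg_k → out_k, fb_k
0: 1101 → 1, fb=0
1: 1010 → 1, fb=1
2: 0101 → 0, fb=1
3: 1011 → 1, fb=1
4: 0111 → 0, fb=1
5: 1111 → 1, fb=0
6: 1110 → 1, fb=0
7: 1100 → 1, fb=0
8: 1000 → 1, fb=1
9: 0001 → 0, fb=0
10: 0010 → 0, fb=0
11: 0100 → 0, fb=1
12: 1001 → 1, fb=1
13: 0011 → 0, fb=0
14: 0110 → 0, fb=1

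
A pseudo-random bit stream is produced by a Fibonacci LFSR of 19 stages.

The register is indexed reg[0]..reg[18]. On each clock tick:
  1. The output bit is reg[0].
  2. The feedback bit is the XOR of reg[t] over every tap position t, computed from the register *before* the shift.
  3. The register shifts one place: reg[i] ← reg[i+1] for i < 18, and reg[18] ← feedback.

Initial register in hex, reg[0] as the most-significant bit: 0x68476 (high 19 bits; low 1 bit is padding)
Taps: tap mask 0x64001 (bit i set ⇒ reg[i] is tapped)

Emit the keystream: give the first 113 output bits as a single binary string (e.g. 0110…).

01101000010001110111001110101010001001000111001111001110010010110101100110110000100010011111101001101110101110001

k : reg_k → out_k, fb_k
0: 0110100001000111011 → 0, fb=1
1: 1101000010001110111 → 1, fb=0
2: 1010000100011101110 → 1, fb=0
3: 0100001000111011100 → 0, fb=1
4: 1000010001110111001 → 1, fb=1
5: 0000100011101110011 → 0, fb=1
6: 0001000111011100111 → 0, fb=0
7: 0010001110111001110 → 0, fb=1
8: 0100011101110011101 → 0, fb=0
9: 1000111011100111010 → 1, fb=1
10: 0001110111001110101 → 0, fb=0
11: 0011101110011101010 → 0, fb=1
12: 0111011100111010101 → 0, fb=0
13: 1110111001110101010 → 1, fb=0
14: 1101110011101010100 → 1, fb=0
15: 1011100111010101000 → 1, fb=1
16: 0111001110101010001 → 0, fb=0
17: 1110011101010100010 → 1, fb=0
18: 1100111010101000100 → 1, fb=1
19: 1001110101010001001 → 1, fb=0
20: 0011101010100010010 → 0, fb=0
21: 0111010101000100100 → 0, fb=0
22: 1110101010001001000 → 1, fb=1
23: 1101010100010010001 → 1, fb=1
24: 1010101000100100011 → 1, fb=1
25: 0101010001001000111 → 0, fb=0
26: 1010100010010001110 → 1, fb=0
27: 0101000100100011100 → 0, fb=1
28: 1010001001000111001 → 1, fb=1
29: 0100010010001110011 → 0, fb=1
30: 1000100100011100111 → 1, fb=1
31: 0001001000111001111 → 0, fb=0
32: 0010010001110011110 → 0, fb=0
33: 0100100011100111100 → 0, fb=1
34: 1001000111001111001 → 1, fb=1
35: 0010001110011110011 → 0, fb=1
36: 0100011100111100111 → 0, fb=0
37: 1000111001111001110 → 1, fb=0
38: 0001110011110011100 → 0, fb=1
39: 0011100111100111001 → 0, fb=0
40: 0111001111001110010 → 0, fb=0
41: 1110011110011100100 → 1, fb=1
42: 1100111100111001001 → 1, fb=0
43: 1001111001110010010 → 1, fb=1
44: 0011110011100100101 → 0, fb=1
45: 0111100111001001011 → 0, fb=0
46: 1111001110010010110 → 1, fb=1
47: 1110011100100101101 → 1, fb=0
48: 1100111001001011010 → 1, fb=1
49: 1001110010010110101 → 1, fb=1
50: 0011100100101101011 → 0, fb=0
51: 0111001001011010110 → 0, fb=0
52: 1110010010110101100 → 1, fb=1
53: 1100100101101011001 → 1, fb=1
54: 1001001011010110011 → 1, fb=0
55: 0010010110101100110 → 0, fb=1
56: 0100101101011001101 → 0, fb=1
57: 1001011010110011011 → 1, fb=0
58: 0010110101100110110 → 0, fb=0
59: 0101101011001101100 → 0, fb=0
60: 1011010110011011000 → 1, fb=0
61: 0110101100110110000 → 0, fb=1
62: 1101011001101100001 → 1, fb=0
63: 1010110011011000010 → 1, fb=0
64: 0101100110110000100 → 0, fb=0
65: 1011001101100001000 → 1, fb=1
66: 0110011011000010001 → 0, fb=0
67: 1100110110000100010 → 1, fb=0
68: 1001101100001000100 → 1, fb=1
69: 0011011000010001001 → 0, fb=1
70: 0110110000100010011 → 0, fb=1
71: 1101100001000100111 → 1, fb=1
72: 1011000010001001111 → 1, fb=1
73: 0110000100010011111 → 0, fb=1
74: 1100001000100111111 → 1, fb=0
75: 1000010001001111110 → 1, fb=1
76: 0000100010011111101 → 0, fb=0
77: 0001000100111111010 → 0, fb=0
78: 0010001001111110100 → 0, fb=1
79: 0100010011111101001 → 0, fb=1
80: 1000100111111010011 → 1, fb=0
81: 0001001111110100110 → 0, fb=1
82: 0010011111101001101 → 0, fb=1
83: 0100111111010011011 → 0, fb=1
84: 1001111110100110111 → 1, fb=0
85: 0011111101001101110 → 0, fb=1
86: 0111111010011011101 → 0, fb=0
87: 1111110100110111010 → 1, fb=1
88: 1111101001101110101 → 1, fb=1
89: 1111010011011101011 → 1, fb=1
90: 1110100110111010111 → 1, fb=0
91: 1101001101110101110 → 1, fb=0
92: 1010011011101011100 → 1, fb=0
93: 0100110111010111000 → 0, fb=1
94: 1001101110101110001 → 1, fb=1
95: 0011011101011100011 → 0, fb=0
96: 0110111010111000110 → 0, fb=1
97: 1101110101110001101 → 1, fb=0
98: 1011101011100011010 → 1, fb=1
99: 0111010111000110101 → 0, fb=0
100: 1110101110001101010 → 1, fb=0
101: 1101011100011010100 → 1, fb=0
102: 1010111000110101000 → 1, fb=1
103: 0101110001101010001 → 0, fb=0
104: 1011100011010100010 → 1, fb=0
105: 0111000110101000100 → 0, fb=0
106: 1110001101010001000 → 1, fb=1
107: 1100011010100010001 → 1, fb=1
108: 1000110101000100011 → 1, fb=1
109: 0001101010001000111 → 0, fb=0
110: 0011010100010001110 → 0, fb=1
111: 0110101000100011101 → 0, fb=0
112: 1101010001000111010 → 1, fb=1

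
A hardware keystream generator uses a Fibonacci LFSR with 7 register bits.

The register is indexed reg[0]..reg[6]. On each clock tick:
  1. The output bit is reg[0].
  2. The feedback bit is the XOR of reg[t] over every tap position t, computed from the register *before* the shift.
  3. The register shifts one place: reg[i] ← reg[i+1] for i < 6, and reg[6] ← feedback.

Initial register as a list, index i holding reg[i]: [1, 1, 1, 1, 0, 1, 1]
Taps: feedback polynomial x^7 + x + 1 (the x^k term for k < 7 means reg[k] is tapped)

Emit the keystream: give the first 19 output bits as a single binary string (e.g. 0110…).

1111011000110100101

tick  register→output (feedback)
  0  1111011→1 (0)
  1  1110110→1 (0)
  2  1101100→1 (0)
  3  1011000→1 (1)
  4  0110001→0 (1)
  5  1100011→1 (0)
  6  1000110→1 (1)
  7  0001101→0 (0)
  8  0011010→0 (0)
  9  0110100→0 (1)
 10  1101001→1 (0)
 11  1010010→1 (1)
 12  0100101→0 (1)
 13  1001011→1 (1)
 14  0010111→0 (0)
 15  0101110→0 (1)
 16  1011101→1 (1)
 17  0111011→0 (1)
 18  1110111→1 (0)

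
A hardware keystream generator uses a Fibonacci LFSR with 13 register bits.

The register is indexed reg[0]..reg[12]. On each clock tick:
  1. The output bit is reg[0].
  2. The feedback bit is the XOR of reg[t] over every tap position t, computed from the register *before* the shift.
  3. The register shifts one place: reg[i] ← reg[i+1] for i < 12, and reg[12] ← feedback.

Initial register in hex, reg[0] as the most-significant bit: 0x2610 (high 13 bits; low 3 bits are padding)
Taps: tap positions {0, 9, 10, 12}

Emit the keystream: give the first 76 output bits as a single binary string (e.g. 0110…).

0010011000010011101010100101110111011000010000110001111111101101000010110010

tick  register→output (feedback)
  0  0010011000010→0 (0)
  1  0100110000100→0 (1)
  2  1001100001001→1 (1)
  3  0011000010011→0 (1)
  4  0110000100111→0 (0)
  5  1100001001110→1 (1)
  6  1000010011101→1 (0)
  7  0000100111010→0 (1)
  8  0001001110101→0 (0)
  9  0010011101010→0 (1)
 10  0100111010101→0 (0)
 11  1001110101010→1 (0)
 12  0011101010100→0 (1)
 13  0111010101001→0 (0)
 14  1110101010010→1 (1)
 15  1101010100101→1 (1)
 16  1010101001011→1 (1)
 17  0101010010111→0 (0)
 18  1010100101110→1 (1)
 19  0101001011101→0 (1)
 20  1010010111011→1 (1)
 21  0100101110111→0 (0)
 22  1001011101110→1 (1)
 23  0010111011101→0 (1)
 24  0101110111011→0 (0)
 25  1011101110110→1 (0)
 26  0111011101100→0 (0)
 27  1110111011000→1 (0)
 28  1101110110000→1 (1)
 29  1011101100001→1 (0)
 30  0111011000010→0 (0)
 31  1110110000100→1 (0)
 32  1101100001000→1 (0)
 33  1011000010000→1 (1)
 34  0110000100001→0 (1)
 35  1100001000011→1 (0)
 36  1000010000110→1 (0)
 37  0000100001100→0 (0)
 38  0001000011000→0 (1)
 39  0010000110001→0 (1)
 40  0100001100011→0 (1)
 41  1000011000111→1 (1)
 42  0000110001111→0 (1)
 43  0001100011111→0 (1)
 44  0011000111111→0 (1)
 45  0110001111111→0 (1)
 46  1100011111111→1 (0)
 47  1000111111110→1 (1)
 48  0001111111101→0 (1)
 49  0011111111011→0 (0)
 50  0111111110110→0 (1)
 51  1111111101101→1 (0)
 52  1111111011010→1 (0)
 53  1111110110100→1 (0)
 54  1111101101000→1 (0)
 55  1111011010000→1 (1)
 56  1110110100001→1 (0)
 57  1101101000010→1 (1)
 58  1011010000101→1 (1)
 59  0110100001011→0 (0)
 60  1101000010110→1 (0)
 61  1010000101100→1 (1)
 62  0100001011001→0 (0)
 63  1000010110010→1 (1)
 64  0000101100101→0 (0)
 65  0001011001010→0 (1)
 66  0010110010101→0 (0)
 67  0101100101010→0 (1)
 68  1011001010101→1 (1)
 69  0110010101011→0 (0)
 70  1100101010110→1 (0)
 71  1001010101100→1 (1)
 72  0010101011001→0 (0)
 73  0101010110010→0 (0)
 74  1010101100100→1 (0)
 75  0101011001000→0 (1)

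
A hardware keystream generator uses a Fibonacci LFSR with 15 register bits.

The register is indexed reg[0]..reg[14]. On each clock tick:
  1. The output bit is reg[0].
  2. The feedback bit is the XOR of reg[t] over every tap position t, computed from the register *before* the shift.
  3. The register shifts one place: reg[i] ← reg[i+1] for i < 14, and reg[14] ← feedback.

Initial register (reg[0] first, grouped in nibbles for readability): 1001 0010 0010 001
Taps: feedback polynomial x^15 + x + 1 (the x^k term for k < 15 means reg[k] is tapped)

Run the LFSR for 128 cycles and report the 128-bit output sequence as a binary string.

k : reg_k → out_k, fb_k
0: 100100100010001 → 1, fb=1
1: 001001000100011 → 0, fb=0
2: 010010001000110 → 0, fb=1
3: 100100010001101 → 1, fb=1
4: 001000100011011 → 0, fb=0
5: 010001000110110 → 0, fb=1
6: 100010001101101 → 1, fb=1
7: 000100011011011 → 0, fb=0
8: 001000110110110 → 0, fb=0
9: 010001101101100 → 0, fb=1
10: 100011011011001 → 1, fb=1
11: 000110110110011 → 0, fb=0
12: 001101101100110 → 0, fb=0
13: 011011011001100 → 0, fb=1
14: 110110110011001 → 1, fb=0
15: 101101100110010 → 1, fb=1
16: 011011001100101 → 0, fb=1
17: 110110011001011 → 1, fb=0
18: 101100110010110 → 1, fb=1
19: 011001100101101 → 0, fb=1
20: 110011001011011 → 1, fb=0
21: 100110010110110 → 1, fb=1
22: 001100101101101 → 0, fb=0
23: 011001011011010 → 0, fb=1
24: 110010110110101 → 1, fb=0
25: 100101101101010 → 1, fb=1
26: 001011011010101 → 0, fb=0
27: 010110110101010 → 0, fb=1
28: 101101101010101 → 1, fb=1
29: 011011010101011 → 0, fb=1
30: 110110101010111 → 1, fb=0
31: 101101010101110 → 1, fb=1
32: 011010101011101 → 0, fb=1
33: 110101010111011 → 1, fb=0
34: 101010101110110 → 1, fb=1
35: 010101011101101 → 0, fb=1
36: 101010111011011 → 1, fb=1
37: 010101110110111 → 0, fb=1
38: 101011101101111 → 1, fb=1
39: 010111011011111 → 0, fb=1
40: 101110110111111 → 1, fb=1
41: 011101101111111 → 0, fb=1
42: 111011011111111 → 1, fb=0
43: 110110111111110 → 1, fb=0
44: 101101111111100 → 1, fb=1
45: 011011111111001 → 0, fb=1
46: 110111111110011 → 1, fb=0
47: 101111111100110 → 1, fb=1
48: 011111111001101 → 0, fb=1
49: 111111110011011 → 1, fb=0
50: 111111100110110 → 1, fb=0
51: 111111001101100 → 1, fb=0
52: 111110011011000 → 1, fb=0
53: 111100110110000 → 1, fb=0
54: 111001101100000 → 1, fb=0
55: 110011011000000 → 1, fb=0
56: 100110110000000 → 1, fb=1
57: 001101100000001 → 0, fb=0
58: 011011000000010 → 0, fb=1
59: 110110000000101 → 1, fb=0
60: 101100000001010 → 1, fb=1
61: 011000000010101 → 0, fb=1
62: 110000000101011 → 1, fb=0
63: 100000001010110 → 1, fb=1
64: 000000010101101 → 0, fb=0
65: 000000101011010 → 0, fb=0
66: 000001010110100 → 0, fb=0
67: 000010101101000 → 0, fb=0
68: 000101011010000 → 0, fb=0
69: 001010110100000 → 0, fb=0
70: 010101101000000 → 0, fb=1
71: 101011010000001 → 1, fb=1
72: 010110100000011 → 0, fb=1
73: 101101000000111 → 1, fb=1
74: 011010000001111 → 0, fb=1
75: 110100000011111 → 1, fb=0
76: 101000000111110 → 1, fb=1
77: 010000001111101 → 0, fb=1
78: 100000011111011 → 1, fb=1
79: 000000111110111 → 0, fb=0
80: 000001111101110 → 0, fb=0
81: 000011111011100 → 0, fb=0
82: 000111110111000 → 0, fb=0
83: 001111101110000 → 0, fb=0
84: 011111011100000 → 0, fb=1
85: 111110111000001 → 1, fb=0
86: 111101110000010 → 1, fb=0
87: 111011100000100 → 1, fb=0
88: 110111000001000 → 1, fb=0
89: 101110000010000 → 1, fb=1
90: 011100000100001 → 0, fb=1
91: 111000001000011 → 1, fb=0
92: 110000010000110 → 1, fb=0
93: 100000100001100 → 1, fb=1
94: 000001000011001 → 0, fb=0
95: 000010000110010 → 0, fb=0
96: 000100001100100 → 0, fb=0
97: 001000011001000 → 0, fb=0
98: 010000110010000 → 0, fb=1
99: 100001100100001 → 1, fb=1
100: 000011001000011 → 0, fb=0
101: 000110010000110 → 0, fb=0
102: 001100100001100 → 0, fb=0
103: 011001000011000 → 0, fb=1
104: 110010000110001 → 1, fb=0
105: 100100001100010 → 1, fb=1
106: 001000011000101 → 0, fb=0
107: 010000110001010 → 0, fb=1
108: 100001100010101 → 1, fb=1
109: 000011000101011 → 0, fb=0
110: 000110001010110 → 0, fb=0
111: 001100010101100 → 0, fb=0
112: 011000101011000 → 0, fb=1
113: 110001010110001 → 1, fb=0
114: 100010101100010 → 1, fb=1
115: 000101011000101 → 0, fb=0
116: 001010110001010 → 0, fb=0
117: 010101100010100 → 0, fb=1
118: 101011000101001 → 1, fb=1
119: 010110001010011 → 0, fb=1
120: 101100010100111 → 1, fb=1
121: 011000101001111 → 0, fb=1
122: 110001010011111 → 1, fb=0
123: 100010100111110 → 1, fb=1
124: 000101001111101 → 0, fb=0
125: 001010011111010 → 0, fb=0
126: 010100111110100 → 0, fb=1
127: 101001111101001 → 1, fb=1

10010010001000110110110011001011011010101011101101111111100110110000000101011010000001111101110000010000110010000110001010110001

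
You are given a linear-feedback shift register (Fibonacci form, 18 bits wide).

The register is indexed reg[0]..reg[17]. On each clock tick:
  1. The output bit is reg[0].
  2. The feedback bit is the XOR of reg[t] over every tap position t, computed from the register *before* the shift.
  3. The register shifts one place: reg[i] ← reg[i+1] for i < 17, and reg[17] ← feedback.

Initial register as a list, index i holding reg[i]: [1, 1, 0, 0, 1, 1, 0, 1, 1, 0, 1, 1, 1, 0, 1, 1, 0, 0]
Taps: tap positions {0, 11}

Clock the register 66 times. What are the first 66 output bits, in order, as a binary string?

110011011011101100000101011001000000100101001011100101010111100000

tick  register→output (feedback)
  0  110011011011101100→1 (0)
  1  100110110111011000→1 (0)
  2  001101101110110000→0 (0)
  3  011011011101100000→0 (1)
  4  110110111011000001→1 (0)
  5  101101110110000010→1 (1)
  6  011011101100000101→0 (0)
  7  110111011000001010→1 (1)
  8  101110110000010101→1 (1)
  9  011101100000101011→0 (0)
 10  111011000001010110→1 (0)
 11  110110000010101100→1 (1)
 12  101100000101011001→1 (0)
 13  011000001010110010→0 (0)
 14  110000010101100100→1 (0)
 15  100000101011001000→1 (0)
 16  000001010110010000→0 (0)
 17  000010101100100000→0 (0)
 18  000101011001000000→0 (1)
 19  001010110010000001→0 (0)
 20  010101100100000010→0 (0)
 21  101011001000000100→1 (1)
 22  010110010000001001→0 (0)
 23  101100100000010010→1 (1)
 24  011001000000100101→0 (0)
 25  110010000001001010→1 (0)
 26  100100000010010100→1 (1)
 27  001000000100101001→0 (0)
 28  010000001001010010→0 (1)
 29  100000010010100101→1 (1)
 30  000000100101001011→0 (1)
 31  000001001010010111→0 (0)
 32  000010010100101110→0 (0)
 33  000100101001011100→0 (1)
 34  001001010010111001→0 (0)
 35  010010100101110010→0 (1)
 36  100101001011100101→1 (0)
 37  001010010111001010→0 (1)
 38  010100101110010101→0 (0)
 39  101001011100101010→1 (1)
 40  010010111001010101→0 (1)
 41  100101110010101011→1 (1)
 42  001011100101010111→0 (1)
 43  010111001010101111→0 (0)
 44  101110010101011110→1 (0)
 45  011100101010111100→0 (0)
 46  111001010101111000→1 (0)
 47  110010101011110000→1 (0)
 48  100101010111100000→1 (0)
 49  001010101111000000→0 (1)
 50  010101011110000001→0 (0)
 51  101010111100000010→1 (1)
 52  010101111000000101→0 (0)
 53  101011110000001010→1 (1)
 54  010111100000010101→0 (0)
 55  101111000000101010→1 (1)
 56  011110000001010101→0 (1)
 57  111100000010101011→1 (1)
 58  111000000101010111→1 (0)
 59  110000001010101110→1 (1)
 60  100000010101011101→1 (0)
 61  000000101010111010→0 (0)
 62  000001010101110100→0 (1)
 63  000010101011101001→0 (1)
 64  000101010111010011→0 (1)
 65  001010101110100111→0 (0)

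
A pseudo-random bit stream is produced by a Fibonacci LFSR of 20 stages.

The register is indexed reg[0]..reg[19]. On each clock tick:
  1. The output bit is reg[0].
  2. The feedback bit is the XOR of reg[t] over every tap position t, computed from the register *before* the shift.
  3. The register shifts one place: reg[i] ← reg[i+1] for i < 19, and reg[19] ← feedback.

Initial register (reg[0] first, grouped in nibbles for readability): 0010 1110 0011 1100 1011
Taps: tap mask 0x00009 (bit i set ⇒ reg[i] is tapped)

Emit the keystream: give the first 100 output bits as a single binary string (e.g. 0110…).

tick  register→output (feedback)
  0  00101110001111001011→0 (0)
  1  01011100011110010110→0 (1)
  2  10111000111100101101→1 (0)
  3  01110001111001011010→0 (1)
  4  11100011110010110101→1 (1)
  5  11000111100101101011→1 (1)
  6  10001111001011010111→1 (1)
  7  00011110010110101111→0 (1)
  8  00111100101101011111→0 (1)
  9  01111001011010111111→0 (1)
 10  11110010110101111111→1 (0)
 11  11100101101011111110→1 (1)
 12  11001011010111111101→1 (1)
 13  10010110101111111011→1 (0)
 14  00101101011111110110→0 (0)
 15  01011010111111101100→0 (1)
 16  10110101111111011001→1 (0)
 17  01101011111110110010→0 (0)
 18  11010111111101100100→1 (0)
 19  10101111111011001000→1 (1)
 20  01011111110110010001→0 (1)
 21  10111111101100100011→1 (0)
 22  01111111011001000110→0 (1)
 23  11111110110010001101→1 (0)
 24  11111101100100011010→1 (0)
 25  11111011001000110100→1 (0)
 26  11110110010001101000→1 (0)
 27  11101100100011010000→1 (1)
 28  11011001000110100001→1 (0)
 29  10110010001101000010→1 (0)
 30  01100100011010000100→0 (0)
 31  11001000110100001000→1 (1)
 32  10010001101000010001→1 (0)
 33  00100011010000100010→0 (0)
 34  01000110100001000100→0 (0)
 35  10001101000010001000→1 (1)
 36  00011010000100010001→0 (1)
 37  00110100001000100011→0 (1)
 38  01101000010001000111→0 (0)
 39  11010000100010001110→1 (0)
 40  10100001000100011100→1 (1)
 41  01000010001000111001→0 (0)
 42  10000100010001110010→1 (1)
 43  00001000100011100101→0 (0)
 44  00010001000111001010→0 (1)
 45  00100010001110010101→0 (0)
 46  01000100011100101010→0 (0)
 47  10001000111001010100→1 (1)
 48  00010001110010101001→0 (1)
 49  00100011100101010011→0 (0)
 50  01000111001010100110→0 (0)
 51  10001110010101001100→1 (1)
 52  00011100101010011001→0 (1)
 53  00111001010100110011→0 (1)
 54  01110010101001100111→0 (1)
 55  11100101010011001111→1 (1)
 56  11001010100110011111→1 (1)
 57  10010101001100111111→1 (0)
 58  00101010011001111110→0 (0)
 59  01010100110011111100→0 (1)
 60  10101001100111111001→1 (1)
 61  01010011001111110011→0 (1)
 62  10100110011111100111→1 (1)
 63  01001100111111001111→0 (0)
 64  10011001111110011110→1 (0)
 65  00110011111100111100→0 (1)
 66  01100111111001111001→0 (0)
 67  11001111110011110010→1 (1)
 68  10011111100111100101→1 (0)
 69  00111111001111001010→0 (1)
 70  01111110011110010101→0 (1)
 71  11111100111100101011→1 (0)
 72  11111001111001010110→1 (0)
 73  11110011110010101100→1 (0)
 74  11100111100101011000→1 (1)
 75  11001111001010110001→1 (1)
 76  10011110010101100011→1 (0)
 77  00111100101011000110→0 (1)
 78  01111001010110001101→0 (1)
 79  11110010101100011011→1 (0)
 80  11100101011000110110→1 (1)
 81  11001010110001101101→1 (1)
 82  10010101100011011011→1 (0)
 83  00101011000110110110→0 (0)
 84  01010110001101101100→0 (1)
 85  10101100011011011001→1 (1)
 86  01011000110110110011→0 (1)
 87  10110001101101100111→1 (0)
 88  01100011011011001110→0 (0)
 89  11000110110110011100→1 (1)
 90  10001101101100111001→1 (1)
 91  00011011011001110011→0 (1)
 92  00110110110011100111→0 (1)
 93  01101101100111001111→0 (0)
 94  11011011001110011110→1 (0)
 95  10110110011100111100→1 (0)
 96  01101100111001111000→0 (0)
 97  11011001110011110000→1 (0)
 98  10110011100111100000→1 (0)
 99  01100111001111000000→0 (0)

0010111000111100101101011111110110010001101000010001000111001010100110011111100111100101011000110110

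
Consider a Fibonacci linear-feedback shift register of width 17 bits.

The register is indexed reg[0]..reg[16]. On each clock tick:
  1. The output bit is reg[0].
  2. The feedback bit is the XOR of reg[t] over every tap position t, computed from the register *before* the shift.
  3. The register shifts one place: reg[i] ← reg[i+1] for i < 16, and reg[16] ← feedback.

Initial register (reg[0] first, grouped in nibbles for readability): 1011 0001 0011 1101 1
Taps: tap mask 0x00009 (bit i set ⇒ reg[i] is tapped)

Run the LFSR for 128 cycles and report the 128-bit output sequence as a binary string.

10110001001111011001110001101000101111111001011010100001100100011101011010001111101100010111100100011101010110001111101111001111

tick  register→output (feedback)
  0  10110001001111011→1 (0)
  1  01100010011110110→0 (0)
  2  11000100111101100→1 (1)
  3  10001001111011001→1 (1)
  4  00010011110110011→0 (1)
  5  00100111101100111→0 (0)
  6  01001111011001110→0 (0)
  7  10011110110011100→1 (0)
  8  00111101100111000→0 (1)
  9  01111011001110001→0 (1)
 10  11110110011100011→1 (0)
 11  11101100111000110→1 (1)
 12  11011001110001101→1 (0)
 13  10110011100011010→1 (0)
 14  01100111000110100→0 (0)
 15  11001110001101000→1 (1)
 16  10011100011010001→1 (0)
 17  00111000110100010→0 (1)
 18  01110001101000101→0 (1)
 19  11100011010001011→1 (1)
 20  11000110100010111→1 (1)
 21  10001101000101111→1 (1)
 22  00011010001011111→0 (1)
 23  00110100010111111→0 (1)
 24  01101000101111111→0 (0)
 25  11010001011111110→1 (0)
 26  10100010111111100→1 (1)
 27  01000101111111001→0 (0)
 28  10001011111110010→1 (1)
 29  00010111111100101→0 (1)
 30  00101111111001011→0 (0)
 31  01011111110010110→0 (1)
 32  10111111100101101→1 (0)
 33  01111111001011010→0 (1)
 34  11111110010110101→1 (0)
 35  11111100101101010→1 (0)
 36  11111001011010100→1 (0)
 37  11110010110101000→1 (0)
 38  11100101101010000→1 (1)
 39  11001011010100001→1 (1)
 40  10010110101000011→1 (0)
 41  00101101010000110→0 (0)
 42  01011010100001100→0 (1)
 43  10110101000011001→1 (0)
 44  01101010000110010→0 (0)
 45  11010100001100100→1 (0)
 46  10101000011001000→1 (1)
 47  01010000110010001→0 (1)
 48  10100001100100011→1 (1)
 49  01000011001000111→0 (0)
 50  10000110010001110→1 (1)
 51  00001100100011101→0 (0)
 52  00011001000111010→0 (1)
 53  00110010001110101→0 (1)
 54  01100100011101011→0 (0)
 55  11001000111010110→1 (1)
 56  10010001110101101→1 (0)
 57  00100011101011010→0 (0)
 58  01000111010110100→0 (0)
 59  10001110101101000→1 (1)
 60  00011101011010001→0 (1)
 61  00111010110100011→0 (1)
 62  01110101101000111→0 (1)
 63  11101011010001111→1 (1)
 64  11010110100011111→1 (0)
 65  10101101000111110→1 (1)
 66  01011010001111101→0 (1)
 67  10110100011111011→1 (0)
 68  01101000111110110→0 (0)
 69  11010001111101100→1 (0)
 70  10100011111011000→1 (1)
 71  01000111110110001→0 (0)
 72  10001111101100010→1 (1)
 73  00011111011000101→0 (1)
 74  00111110110001011→0 (1)
 75  01111101100010111→0 (1)
 76  11111011000101111→1 (0)
 77  11110110001011110→1 (0)
 78  11101100010111100→1 (1)
 79  11011000101111001→1 (0)
 80  10110001011110010→1 (0)
 81  01100010111100100→0 (0)
 82  11000101111001000→1 (1)
 83  10001011110010001→1 (1)
 84  00010111100100011→0 (1)
 85  00101111001000111→0 (0)
 86  01011110010001110→0 (1)
 87  10111100100011101→1 (0)
 88  01111001000111010→0 (1)
 89  11110010001110101→1 (0)
 90  11100100011101010→1 (1)
 91  11001000111010101→1 (1)
 92  10010001110101011→1 (0)
 93  00100011101010110→0 (0)
 94  01000111010101100→0 (0)
 95  10001110101011000→1 (1)
 96  00011101010110001→0 (1)
 97  00111010101100011→0 (1)
 98  01110101011000111→0 (1)
 99  11101010110001111→1 (1)
100  11010101100011111→1 (0)
101  10101011000111110→1 (1)
102  01010110001111101→0 (1)
103  10101100011111011→1 (1)
104  01011000111110111→0 (1)
105  10110001111101111→1 (0)
106  01100011111011110→0 (0)
107  11000111110111100→1 (1)
108  10001111101111001→1 (1)
109  00011111011110011→0 (1)
110  00111110111100111→0 (1)
111  01111101111001111→0 (1)
112  11111011110011111→1 (0)
113  11110111100111110→1 (0)
114  11101111001111100→1 (1)
115  11011110011111001→1 (0)
116  10111100111110010→1 (0)
117  01111001111100100→0 (1)
118  11110011111001001→1 (0)
119  11100111110010010→1 (1)
120  11001111100100101→1 (1)
121  10011111001001011→1 (0)
122  00111110010010110→0 (1)
123  01111100100101101→0 (1)
124  11111001001011011→1 (0)
125  11110010010110110→1 (0)
126  11100100101101100→1 (1)
127  11001001011011001→1 (1)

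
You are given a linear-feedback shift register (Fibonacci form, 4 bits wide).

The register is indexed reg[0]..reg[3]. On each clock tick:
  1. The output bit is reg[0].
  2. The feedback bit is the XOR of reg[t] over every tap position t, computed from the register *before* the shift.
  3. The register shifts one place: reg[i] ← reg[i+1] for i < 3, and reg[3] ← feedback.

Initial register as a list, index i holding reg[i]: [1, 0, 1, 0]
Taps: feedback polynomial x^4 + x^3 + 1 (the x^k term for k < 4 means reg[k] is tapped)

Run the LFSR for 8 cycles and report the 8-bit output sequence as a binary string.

10101100

tick  register→output (feedback)
  0  1010→1 (1)
  1  0101→0 (1)
  2  1011→1 (0)
  3  0110→0 (0)
  4  1100→1 (1)
  5  1001→1 (0)
  6  0010→0 (0)
  7  0100→0 (0)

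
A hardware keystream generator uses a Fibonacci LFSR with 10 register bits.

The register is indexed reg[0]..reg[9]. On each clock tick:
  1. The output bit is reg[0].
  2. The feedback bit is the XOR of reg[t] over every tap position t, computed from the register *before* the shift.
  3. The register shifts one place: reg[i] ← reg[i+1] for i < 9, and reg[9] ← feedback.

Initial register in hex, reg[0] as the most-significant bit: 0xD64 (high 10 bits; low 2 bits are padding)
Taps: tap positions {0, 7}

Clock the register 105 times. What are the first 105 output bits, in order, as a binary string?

k : reg_k → out_k, fb_k
0: 1101011001 → 1, fb=1
1: 1010110011 → 1, fb=1
2: 0101100111 → 0, fb=1
3: 1011001111 → 1, fb=0
4: 0110011110 → 0, fb=1
5: 1100111101 → 1, fb=0
6: 1001111010 → 1, fb=1
7: 0011110101 → 0, fb=1
8: 0111101011 → 0, fb=0
9: 1111010110 → 1, fb=0
10: 1110101100 → 1, fb=0
11: 1101011000 → 1, fb=1
12: 1010110001 → 1, fb=1
13: 0101100011 → 0, fb=0
14: 1011000110 → 1, fb=0
15: 0110001100 → 0, fb=1
16: 1100011001 → 1, fb=1
17: 1000110011 → 1, fb=1
18: 0001100111 → 0, fb=1
19: 0011001111 → 0, fb=1
20: 0110011111 → 0, fb=1
21: 1100111111 → 1, fb=0
22: 1001111110 → 1, fb=0
23: 0011111100 → 0, fb=1
24: 0111111001 → 0, fb=0
25: 1111110010 → 1, fb=1
26: 1111100101 → 1, fb=0
27: 1111001010 → 1, fb=1
28: 1110010101 → 1, fb=0
29: 1100101010 → 1, fb=1
30: 1001010101 → 1, fb=0
31: 0010101010 → 0, fb=0
32: 0101010100 → 0, fb=1
33: 1010101001 → 1, fb=1
34: 0101010011 → 0, fb=0
35: 1010100110 → 1, fb=0
36: 0101001100 → 0, fb=1
37: 1010011001 → 1, fb=1
38: 0100110011 → 0, fb=0
39: 1001100110 → 1, fb=0
40: 0011001100 → 0, fb=1
41: 0110011001 → 0, fb=0
42: 1100110010 → 1, fb=1
43: 1001100101 → 1, fb=0
44: 0011001010 → 0, fb=0
45: 0110010100 → 0, fb=1
46: 1100101001 → 1, fb=1
47: 1001010011 → 1, fb=1
48: 0010100111 → 0, fb=1
49: 0101001111 → 0, fb=1
50: 1010011111 → 1, fb=0
51: 0100111110 → 0, fb=1
52: 1001111101 → 1, fb=0
53: 0011111010 → 0, fb=0
54: 0111110100 → 0, fb=1
55: 1111101001 → 1, fb=1
56: 1111010011 → 1, fb=1
57: 1110100111 → 1, fb=0
58: 1101001110 → 1, fb=0
59: 1010011100 → 1, fb=0
60: 0100111000 → 0, fb=0
61: 1001110000 → 1, fb=1
62: 0011100001 → 0, fb=0
63: 0111000010 → 0, fb=0
64: 1110000100 → 1, fb=0
65: 1100001000 → 1, fb=1
66: 1000010001 → 1, fb=1
67: 0000100011 → 0, fb=0
68: 0001000110 → 0, fb=1
69: 0010001101 → 0, fb=1
70: 0100011011 → 0, fb=0
71: 1000110110 → 1, fb=0
72: 0001101100 → 0, fb=1
73: 0011011001 → 0, fb=0
74: 0110110010 → 0, fb=0
75: 1101100100 → 1, fb=0
76: 1011001000 → 1, fb=1
77: 0110010001 → 0, fb=0
78: 1100100010 → 1, fb=1
79: 1001000101 → 1, fb=0
80: 0010001010 → 0, fb=0
81: 0100010100 → 0, fb=1
82: 1000101001 → 1, fb=1
83: 0001010011 → 0, fb=0
84: 0010100110 → 0, fb=1
85: 0101001101 → 0, fb=1
86: 1010011011 → 1, fb=1
87: 0100110111 → 0, fb=1
88: 1001101111 → 1, fb=0
89: 0011011110 → 0, fb=1
90: 0110111101 → 0, fb=1
91: 1101111011 → 1, fb=1
92: 1011110111 → 1, fb=0
93: 0111101110 → 0, fb=1
94: 1111011101 → 1, fb=0
95: 1110111010 → 1, fb=1
96: 1101110101 → 1, fb=0
97: 1011101010 → 1, fb=1
98: 0111010101 → 0, fb=1
99: 1110101011 → 1, fb=1
100: 1101010111 → 1, fb=0
101: 1010101110 → 1, fb=0
102: 0101011100 → 0, fb=1
103: 1010111001 → 1, fb=1
104: 0101110011 → 0, fb=0

110101100111101011000110011111100101010100110011001010011111010011100001000110110010001010011011110111010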